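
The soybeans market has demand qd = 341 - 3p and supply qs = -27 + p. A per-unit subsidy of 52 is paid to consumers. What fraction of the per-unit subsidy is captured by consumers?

Pre-subsidy: 341 - 3p = -27 + p gives p* = 92, q* = 65.
With the rebate, buyers effectively pay pb = ps − 52, where ps is the price sellers receive.
Demand in terms of ps becomes qd = 341 − 3(ps − 52) = 497 - 3ps. Setting this equal to supply: 497 - 3ps = -27 + ps, so ps = 131.
Buyers pay pb = 131 − 52 = 79; q' = -27 + 1·131 = 104.
Buyers' price falls by p* − pb = 92 − 79 = 13; sellers' price rises by ps − p* = 131 − 92 = 39.
So consumers capture 13/52 = 0.25 of each unit of subsidy.

Consumer share = 0.25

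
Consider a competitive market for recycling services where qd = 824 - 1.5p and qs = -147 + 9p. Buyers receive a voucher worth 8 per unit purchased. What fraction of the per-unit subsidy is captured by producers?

Pre-subsidy: 824 - 1.5p = -147 + 9p gives p* = 1942/21, q* = 4797/7.
With the rebate, buyers effectively pay pb = ps − 8, where ps is the price sellers receive.
Demand in terms of ps becomes qd = 824 − 1.5(ps − 8) = 836 - 1.5ps. Setting this equal to supply: 836 - 1.5ps = -147 + 9ps, so ps = 1966/21.
Buyers pay pb = 1966/21 − 8 = 1798/21; q' = -147 + 9·(1966/21) = 4869/7.
Buyers' price falls by p* − pb = 1942/21 − 1798/21 = 48/7; sellers' price rises by ps − p* = 1966/21 − 1942/21 = 8/7.
So producers capture (8/7)/8 = 1/7 of each unit of subsidy.

Producer share = 1/7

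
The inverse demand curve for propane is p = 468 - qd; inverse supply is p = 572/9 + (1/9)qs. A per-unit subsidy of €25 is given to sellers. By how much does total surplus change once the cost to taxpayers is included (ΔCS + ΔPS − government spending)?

Net change in total surplus = -€281.25

Pre-subsidy: 468 - q = 572/9 + (1/9)q gives q* = 364 and p* = 104.
With the subsidy, sellers receive ps = pb + 25 for each unit, where pb is the price buyers pay.
On the curves, pb = 468 - q and ps = 572/9 + (1/9)q; the wedge ps − pb = 25 gives 572/9 + (1/9)q − (468 - q) = 25, so q' = 386.5.
Then pb = 468 − 1·386.5 = 81.5 and ps = 572/9 + (1/9)·386.5 = 106.5.
ΔCS = ½(364 + 386.5)(104 − 81.5) = 8443.125; ΔPS = ½(364 + 386.5)(106.5 − 104) = 938.125.
Government spending = 25 × 386.5 = 9662.5.
Net change = 8443.125 + 938.125 − 9662.5 = -281.25. The loss equals the DWL triangle ½·25·22.5.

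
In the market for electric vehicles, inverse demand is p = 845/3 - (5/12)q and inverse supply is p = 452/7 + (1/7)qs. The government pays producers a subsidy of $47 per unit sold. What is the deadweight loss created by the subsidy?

Pre-subsidy: 845/3 - (5/12)q = 452/7 + (1/7)q gives q* = 388 and p* = 120.
With the subsidy, sellers receive ps = pb + 47 for each unit, where pb is the price buyers pay.
On the curves, pb = 845/3 - (5/12)q and ps = 452/7 + (1/7)q; the wedge ps − pb = 47 gives 452/7 + (1/7)q − (845/3 - (5/12)q) = 47, so q' = 472.
Then pb = 845/3 − (5/12)·472 = 85 and ps = 452/7 + (1/7)·472 = 132.
The subsidy expands output by 472 − 388 = 84 past the efficient level; on those units the gap between marginal cost and willingness to pay runs from 0 up to 47.
DWL = ½ × 47 × 84 = 1974.

Deadweight loss = $1974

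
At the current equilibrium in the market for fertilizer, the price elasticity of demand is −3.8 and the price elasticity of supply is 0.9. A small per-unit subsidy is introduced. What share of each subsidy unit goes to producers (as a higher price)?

For a small subsidy around the equilibrium, the benefit split depends on the relative slopes, which at a point are proportional to the elasticities.
Buyer share = εs/(εs + |εd|) = 0.9/(0.9 + 3.8) = 9/47; seller share = |εd|/(εs + |εd|) = 38/47.
So producers capture 38/47 of the subsidy.

Producer share = 38/47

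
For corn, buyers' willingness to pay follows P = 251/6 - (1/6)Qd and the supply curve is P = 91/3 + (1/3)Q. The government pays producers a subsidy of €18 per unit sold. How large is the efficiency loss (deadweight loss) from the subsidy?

Pre-subsidy: 251/6 - (1/6)Q = 91/3 + (1/3)Q gives Q* = 23 and P* = 38.
With the subsidy, sellers receive Ps = Pb + 18 for each unit, where Pb is the price buyers pay.
On the curves, Pb = 251/6 - (1/6)Q and Ps = 91/3 + (1/3)Q; the wedge Ps − Pb = 18 gives 91/3 + (1/3)Q − (251/6 - (1/6)Q) = 18, so Q' = 59.
Then Pb = 251/6 − (1/6)·59 = 32 and Ps = 91/3 + (1/3)·59 = 50.
The subsidy expands output by 59 − 23 = 36 past the efficient level; on those units the gap between marginal cost and willingness to pay runs from 0 up to 18.
DWL = ½ × 18 × 36 = 324.

Deadweight loss = €324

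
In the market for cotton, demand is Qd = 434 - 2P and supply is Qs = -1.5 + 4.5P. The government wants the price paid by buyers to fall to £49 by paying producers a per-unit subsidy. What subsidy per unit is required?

Required subsidy s = £26 per unit

At a buyer price of 49, quantity demanded is 434 − 2·49 = 336.
Sellers supply 336 only when they receive Ps with -1.5 + 4.5·Ps = 336, i.e. Ps = 75.
s = Ps − Pb = 75 − 49 = 26.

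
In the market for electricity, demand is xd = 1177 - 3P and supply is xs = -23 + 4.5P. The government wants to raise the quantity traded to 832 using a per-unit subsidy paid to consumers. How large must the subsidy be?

At x = 832, invert demand for the buyer price: Pb = (1177 − 832)/3 = 115; invert supply for the seller price: Ps = (832 − (-23))/4.5 = 190.
The subsidy must fill the gap: s = Ps − Pb = 190 − 115 = 75.

Required subsidy s = 75 per unit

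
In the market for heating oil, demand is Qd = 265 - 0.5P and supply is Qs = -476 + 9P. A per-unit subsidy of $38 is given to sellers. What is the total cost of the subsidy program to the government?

Pre-subsidy: 265 - 0.5P = -476 + 9P gives P* = 78, Q* = 226.
With the subsidy, sellers receive Ps = Pb + 38 for each unit, where Pb is the price buyers pay.
Supply in terms of Pb becomes Qs = -476 + 9(Pb + 38) = -134 + 9Pb. Setting this equal to demand: 265 - 0.5Pb = -134 + 9Pb, so Pb = 42.
Sellers receive Ps = 42 + 38 = 80; Q' = 265 − 0.5·42 = 244.
Government outlay = subsidy × quantity = 38 × 244 = 9272.

Government cost = $9272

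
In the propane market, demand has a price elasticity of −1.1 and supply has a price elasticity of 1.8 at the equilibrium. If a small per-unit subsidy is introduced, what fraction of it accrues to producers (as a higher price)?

For a small subsidy around the equilibrium, the benefit split depends on the relative slopes, which at a point are proportional to the elasticities.
Buyer share = εs/(εs + |εd|) = 1.8/(1.8 + 1.1) = 18/29; seller share = |εd|/(εs + |εd|) = 11/29.
So producers capture 11/29 of the subsidy.

Producer share = 11/29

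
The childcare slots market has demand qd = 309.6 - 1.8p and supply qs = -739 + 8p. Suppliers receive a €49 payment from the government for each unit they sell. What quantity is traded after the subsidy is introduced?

Pre-subsidy: 309.6 - 1.8p = -739 + 8p gives p* = 107, q* = 117.
With the subsidy, sellers receive ps = pb + 49 for each unit, where pb is the price buyers pay.
Supply in terms of pb becomes qs = -739 + 8(pb + 49) = -347 + 8pb. Setting this equal to demand: 309.6 - 1.8pb = -347 + 8pb, so pb = 67.
Sellers receive ps = 67 + 49 = 116; q' = 309.6 − 1.8·67 = 189.

q' = 189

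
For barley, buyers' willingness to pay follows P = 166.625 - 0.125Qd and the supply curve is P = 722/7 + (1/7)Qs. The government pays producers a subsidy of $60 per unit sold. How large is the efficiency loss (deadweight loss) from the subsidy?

Pre-subsidy: 166.625 - 0.125Q = 722/7 + (1/7)Q gives Q* = 237 and P* = 137.
With the subsidy, sellers receive Ps = Pb + 60 for each unit, where Pb is the price buyers pay.
On the curves, Pb = 166.625 - 0.125Q and Ps = 722/7 + (1/7)Q; the wedge Ps − Pb = 60 gives 722/7 + (1/7)Q − (166.625 - 0.125Q) = 60, so Q' = 461.
Then Pb = 166.625 − 0.125·461 = 109 and Ps = 722/7 + (1/7)·461 = 169.
The subsidy expands output by 461 − 237 = 224 past the efficient level; on those units the gap between marginal cost and willingness to pay runs from 0 up to 60.
DWL = ½ × 60 × 224 = 6720.

Deadweight loss = $6720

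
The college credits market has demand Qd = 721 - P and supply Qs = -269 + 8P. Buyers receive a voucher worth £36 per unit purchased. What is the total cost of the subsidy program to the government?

Pre-subsidy: 721 - P = -269 + 8P gives P* = 110, Q* = 611.
With the rebate, buyers effectively pay Pb = Ps − 36, where Ps is the price sellers receive.
Demand in terms of Ps becomes Qd = 721 − 1(Ps − 36) = 757 - Ps. Setting this equal to supply: 757 - Ps = -269 + 8Ps, so Ps = 114.
Buyers pay Pb = 114 − 36 = 78; Q' = -269 + 8·114 = 643.
Government outlay = subsidy × quantity = 36 × 643 = 23148.

Government cost = £23148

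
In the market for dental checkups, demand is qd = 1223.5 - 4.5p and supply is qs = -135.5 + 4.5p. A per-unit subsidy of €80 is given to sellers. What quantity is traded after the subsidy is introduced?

Pre-subsidy: 1223.5 - 4.5p = -135.5 + 4.5p gives p* = 151, q* = 544.
With the subsidy, sellers receive ps = pb + 80 for each unit, where pb is the price buyers pay.
Supply in terms of pb becomes qs = -135.5 + 4.5(pb + 80) = 224.5 + 4.5pb. Setting this equal to demand: 1223.5 - 4.5pb = 224.5 + 4.5pb, so pb = 111.
Sellers receive ps = 111 + 80 = 191; q' = 1223.5 − 4.5·111 = 724.

q' = 724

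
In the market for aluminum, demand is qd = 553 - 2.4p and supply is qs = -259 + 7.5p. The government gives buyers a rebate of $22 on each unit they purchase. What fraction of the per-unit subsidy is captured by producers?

Pre-subsidy: 553 - 2.4p = -259 + 7.5p gives p* = 8120/99, q* = 11753/33.
With the rebate, buyers effectively pay pb = ps − 22, where ps is the price sellers receive.
Demand in terms of ps becomes qd = 553 − 2.4(ps − 22) = 605.8 - 2.4ps. Setting this equal to supply: 605.8 - 2.4ps = -259 + 7.5ps, so ps = 8648/99.
Buyers pay pb = 8648/99 − 22 = 6470/99; q' = -259 + 7.5·(8648/99) = 13073/33.
Buyers' price falls by p* − pb = 8120/99 − 6470/99 = 50/3; sellers' price rises by ps − p* = 8648/99 − 8120/99 = 16/3.
So producers capture (16/3)/22 = 8/33 of each unit of subsidy.

Producer share = 8/33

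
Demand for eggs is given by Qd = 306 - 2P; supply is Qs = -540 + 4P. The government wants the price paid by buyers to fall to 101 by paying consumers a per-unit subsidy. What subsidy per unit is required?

Required subsidy s = 60 per unit

At a buyer price of 101, quantity demanded is 306 − 2·101 = 104.
Sellers supply 104 only when they receive Ps with -540 + 4·Ps = 104, i.e. Ps = 161.
s = Ps − Pb = 161 − 101 = 60.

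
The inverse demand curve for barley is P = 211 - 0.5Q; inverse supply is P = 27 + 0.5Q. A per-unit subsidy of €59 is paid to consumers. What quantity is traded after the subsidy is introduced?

Q' = 243

Pre-subsidy: 211 - 0.5Q = 27 + 0.5Q gives Q* = 184 and P* = 119.
With the rebate, buyers effectively pay Pb = Ps − 59, where Ps is the price sellers receive.
On the curves, Pb = 211 - 0.5Q and Ps = 27 + 0.5Q; the wedge Ps − Pb = 59 gives 27 + 0.5Q − (211 - 0.5Q) = 59, so Q' = 243.
Then Pb = 211 − 0.5·243 = 89.5 and Ps = 27 + 0.5·243 = 148.5.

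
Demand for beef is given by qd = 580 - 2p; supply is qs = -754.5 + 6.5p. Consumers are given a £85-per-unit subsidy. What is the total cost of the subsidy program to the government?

Pre-subsidy: 580 - 2p = -754.5 + 6.5p gives p* = 157, q* = 266.
With the rebate, buyers effectively pay pb = ps − 85, where ps is the price sellers receive.
Demand in terms of ps becomes qd = 580 − 2(ps − 85) = 750 - 2ps. Setting this equal to supply: 750 - 2ps = -754.5 + 6.5ps, so ps = 177.
Buyers pay pb = 177 − 85 = 92; q' = -754.5 + 6.5·177 = 396.
Government outlay = subsidy × quantity = 85 × 396 = 33660.

Government cost = £33660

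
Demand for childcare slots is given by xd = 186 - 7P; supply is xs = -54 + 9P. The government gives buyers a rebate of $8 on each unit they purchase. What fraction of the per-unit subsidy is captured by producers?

Pre-subsidy: 186 - 7P = -54 + 9P gives P* = 15, x* = 81.
With the rebate, buyers effectively pay Pb = Ps − 8, where Ps is the price sellers receive.
Demand in terms of Ps becomes xd = 186 − 7(Ps − 8) = 242 - 7Ps. Setting this equal to supply: 242 - 7Ps = -54 + 9Ps, so Ps = 18.5.
Buyers pay Pb = 18.5 − 8 = 10.5; x' = -54 + 9·18.5 = 112.5.
Buyers' price falls by P* − Pb = 15 − 10.5 = 4.5; sellers' price rises by Ps − P* = 18.5 − 15 = 3.5.
So producers capture 3.5/8 = 0.4375 of each unit of subsidy.

Producer share = 0.4375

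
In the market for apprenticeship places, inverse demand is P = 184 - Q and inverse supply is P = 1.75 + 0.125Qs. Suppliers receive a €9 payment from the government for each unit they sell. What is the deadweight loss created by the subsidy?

Pre-subsidy: 184 - Q = 1.75 + 0.125Q gives Q* = 162 and P* = 22.
With the subsidy, sellers receive Ps = Pb + 9 for each unit, where Pb is the price buyers pay.
On the curves, Pb = 184 - Q and Ps = 1.75 + 0.125Q; the wedge Ps − Pb = 9 gives 1.75 + 0.125Q − (184 - Q) = 9, so Q' = 170.
Then Pb = 184 − 1·170 = 14 and Ps = 1.75 + 0.125·170 = 23.
The subsidy expands output by 170 − 162 = 8 past the efficient level; on those units the gap between marginal cost and willingness to pay runs from 0 up to 9.
DWL = ½ × 9 × 8 = 36.

Deadweight loss = €36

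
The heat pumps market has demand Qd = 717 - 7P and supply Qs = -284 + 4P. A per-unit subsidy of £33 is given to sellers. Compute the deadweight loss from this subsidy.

Deadweight loss = £1386

Pre-subsidy: 717 - 7P = -284 + 4P gives P* = 91, Q* = 80.
With the subsidy, sellers receive Ps = Pb + 33 for each unit, where Pb is the price buyers pay.
Supply in terms of Pb becomes Qs = -284 + 4(Pb + 33) = -152 + 4Pb. Setting this equal to demand: 717 - 7Pb = -152 + 4Pb, so Pb = 79.
Sellers receive Ps = 79 + 33 = 112; Q' = 717 − 7·79 = 164.
The subsidy expands output by 164 − 80 = 84 past the efficient level; on those units the gap between marginal cost and willingness to pay runs from 0 up to 33.
DWL = ½ × 33 × 84 = 1386.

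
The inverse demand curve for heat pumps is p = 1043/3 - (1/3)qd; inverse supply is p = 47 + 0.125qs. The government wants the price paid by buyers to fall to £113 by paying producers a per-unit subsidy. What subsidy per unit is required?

At a buyer price of 113, quantity demanded is 1043 − 3·113 = 704.
Sellers supply 704 only when they receive ps = 47 + 0.125·704 = 135.
s = ps − pb = 135 − 113 = 22.

Required subsidy s = £22 per unit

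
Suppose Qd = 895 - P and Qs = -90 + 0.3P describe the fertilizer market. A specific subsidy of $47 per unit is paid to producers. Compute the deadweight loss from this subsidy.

Deadweight loss = 6627/26

Pre-subsidy: 895 - P = -90 + 0.3P gives P* = 9850/13, Q* = 1785/13.
With the subsidy, sellers receive Ps = Pb + 47 for each unit, where Pb is the price buyers pay.
Supply in terms of Pb becomes Qs = -90 + 0.3(Pb + 47) = -75.9 + 0.3Pb. Setting this equal to demand: 895 - Pb = -75.9 + 0.3Pb, so Pb = 9709/13.
Sellers receive Ps = 9709/13 + 47 = 10320/13; Q' = 895 − 1·(9709/13) = 1926/13.
The subsidy expands output by 1926/13 − 1785/13 = 141/13 past the efficient level; on those units the gap between marginal cost and willingness to pay runs from 0 up to 47.
DWL = ½ × 47 × 141/13 = 6627/26.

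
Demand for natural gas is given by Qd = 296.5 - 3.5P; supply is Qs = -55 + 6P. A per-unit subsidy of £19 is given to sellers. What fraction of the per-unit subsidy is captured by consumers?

Consumer share = 12/19

Pre-subsidy: 296.5 - 3.5P = -55 + 6P gives P* = 37, Q* = 167.
With the subsidy, sellers receive Ps = Pb + 19 for each unit, where Pb is the price buyers pay.
Supply in terms of Pb becomes Qs = -55 + 6(Pb + 19) = 59 + 6Pb. Setting this equal to demand: 296.5 - 3.5Pb = 59 + 6Pb, so Pb = 25.
Sellers receive Ps = 25 + 19 = 44; Q' = 296.5 − 3.5·25 = 209.
Buyers' price falls by P* − Pb = 37 − 25 = 12; sellers' price rises by Ps − P* = 44 − 37 = 7.
So consumers capture 12/19 = 12/19 of each unit of subsidy.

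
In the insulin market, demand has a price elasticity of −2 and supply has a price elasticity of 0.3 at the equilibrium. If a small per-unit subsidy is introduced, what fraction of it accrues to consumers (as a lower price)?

For a small subsidy around the equilibrium, the benefit split depends on the relative slopes, which at a point are proportional to the elasticities.
Buyer share = εs/(εs + |εd|) = 0.3/(0.3 + 2) = 3/23; seller share = |εd|/(εs + |εd|) = 20/23.

Consumer share = 3/23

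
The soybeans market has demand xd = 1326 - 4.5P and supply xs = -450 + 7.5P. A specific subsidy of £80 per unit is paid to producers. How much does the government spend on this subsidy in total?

Pre-subsidy: 1326 - 4.5P = -450 + 7.5P gives P* = 148, x* = 660.
With the subsidy, sellers receive Ps = Pb + 80 for each unit, where Pb is the price buyers pay.
Supply in terms of Pb becomes xs = -450 + 7.5(Pb + 80) = 150 + 7.5Pb. Setting this equal to demand: 1326 - 4.5Pb = 150 + 7.5Pb, so Pb = 98.
Sellers receive Ps = 98 + 80 = 178; x' = 1326 − 4.5·98 = 885.
Government outlay = subsidy × quantity = 80 × 885 = 70800.

Government cost = £70800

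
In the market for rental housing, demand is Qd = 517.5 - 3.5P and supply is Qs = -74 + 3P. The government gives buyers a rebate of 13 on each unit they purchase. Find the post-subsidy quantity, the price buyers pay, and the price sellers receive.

Q' = 220; buyers pay 85; sellers receive 98

Pre-subsidy: 517.5 - 3.5P = -74 + 3P gives P* = 91, Q* = 199.
With the rebate, buyers effectively pay Pb = Ps − 13, where Ps is the price sellers receive.
Demand in terms of Ps becomes Qd = 517.5 − 3.5(Ps − 13) = 563 - 3.5Ps. Setting this equal to supply: 563 - 3.5Ps = -74 + 3Ps, so Ps = 98.
Buyers pay Pb = 98 − 13 = 85; Q' = -74 + 3·98 = 220.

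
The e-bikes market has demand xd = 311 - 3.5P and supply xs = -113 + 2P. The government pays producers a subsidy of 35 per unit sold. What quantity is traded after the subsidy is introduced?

Pre-subsidy: 311 - 3.5P = -113 + 2P gives P* = 848/11, x* = 453/11.
With the subsidy, sellers receive Ps = Pb + 35 for each unit, where Pb is the price buyers pay.
Supply in terms of Pb becomes xs = -113 + 2(Pb + 35) = -43 + 2Pb. Setting this equal to demand: 311 - 3.5Pb = -43 + 2Pb, so Pb = 708/11.
Sellers receive Ps = 708/11 + 35 = 1093/11; x' = 311 − 3.5·(708/11) = 943/11.

x' = 943/11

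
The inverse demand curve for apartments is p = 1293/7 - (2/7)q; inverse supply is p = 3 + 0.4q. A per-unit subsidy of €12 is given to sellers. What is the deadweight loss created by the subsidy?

Deadweight loss = €105

Pre-subsidy: 1293/7 - (2/7)q = 3 + 0.4q gives q* = 265 and p* = 109.
With the subsidy, sellers receive ps = pb + 12 for each unit, where pb is the price buyers pay.
On the curves, pb = 1293/7 - (2/7)q and ps = 3 + 0.4q; the wedge ps − pb = 12 gives 3 + 0.4q − (1293/7 - (2/7)q) = 12, so q' = 282.5.
Then pb = 1293/7 − (2/7)·282.5 = 104 and ps = 3 + 0.4·282.5 = 116.
The subsidy expands output by 282.5 − 265 = 17.5 past the efficient level; on those units the gap between marginal cost and willingness to pay runs from 0 up to 12.
DWL = ½ × 12 × 17.5 = 105.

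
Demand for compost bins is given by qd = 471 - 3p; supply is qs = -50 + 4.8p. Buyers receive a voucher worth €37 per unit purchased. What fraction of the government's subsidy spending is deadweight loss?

Pre-subsidy: 471 - 3p = -50 + 4.8p gives p* = 2605/39, q* = 3518/13.
With the rebate, buyers effectively pay pb = ps − 37, where ps is the price sellers receive.
Demand in terms of ps becomes qd = 471 − 3(ps − 37) = 582 - 3ps. Setting this equal to supply: 582 - 3ps = -50 + 4.8ps, so ps = 3160/39.
Buyers pay pb = 3160/39 − 37 = 1717/39; q' = -50 + 4.8·(3160/39) = 4406/13.
ΔCS = ½(3518/13 + 4406/13)(2605/39 − 1717/39) = 1172752/169; ΔPS = ½(3518/13 + 4406/13)(3160/39 − 2605/39) = 732970/169.
Government spending = 37 × 4406/13 = 163022/13.
DWL = ½ × 37 × (4406/13 − 3518/13) = 16428/13; fraction = (16428/13) / (163022/13) = 222/2203.

DWL / government spending = 222/2203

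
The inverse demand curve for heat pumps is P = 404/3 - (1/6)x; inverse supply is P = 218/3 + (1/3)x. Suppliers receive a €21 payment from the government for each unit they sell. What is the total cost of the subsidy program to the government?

Pre-subsidy: 404/3 - (1/6)x = 218/3 + (1/3)x gives x* = 124 and P* = 114.
With the subsidy, sellers receive Ps = Pb + 21 for each unit, where Pb is the price buyers pay.
On the curves, Pb = 404/3 - (1/6)x and Ps = 218/3 + (1/3)x; the wedge Ps − Pb = 21 gives 218/3 + (1/3)x − (404/3 - (1/6)x) = 21, so x' = 166.
Then Pb = 404/3 − (1/6)·166 = 107 and Ps = 218/3 + (1/3)·166 = 128.
Government outlay = subsidy × quantity = 21 × 166 = 3486.

Government cost = €3486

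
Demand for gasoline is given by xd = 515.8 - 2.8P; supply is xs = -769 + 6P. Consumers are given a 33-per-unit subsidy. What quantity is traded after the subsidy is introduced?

x' = 170

Pre-subsidy: 515.8 - 2.8P = -769 + 6P gives P* = 146, x* = 107.
With the rebate, buyers effectively pay Pb = Ps − 33, where Ps is the price sellers receive.
Demand in terms of Ps becomes xd = 515.8 − 2.8(Ps − 33) = 608.2 - 2.8Ps. Setting this equal to supply: 608.2 - 2.8Ps = -769 + 6Ps, so Ps = 156.5.
Buyers pay Pb = 156.5 − 33 = 123.5; x' = -769 + 6·156.5 = 170.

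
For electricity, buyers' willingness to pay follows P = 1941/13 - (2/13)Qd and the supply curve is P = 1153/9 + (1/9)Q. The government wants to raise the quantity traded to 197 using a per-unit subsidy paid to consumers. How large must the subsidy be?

Required subsidy s = 31 per unit

At Q = 197, from the demand curve buyers pay Pb = 1941/13 − (2/13)·197 = 119; from the supply curve sellers need Ps = 1153/9 + (1/9)·197 = 150.
The subsidy must fill the gap: s = Ps − Pb = 150 − 119 = 31.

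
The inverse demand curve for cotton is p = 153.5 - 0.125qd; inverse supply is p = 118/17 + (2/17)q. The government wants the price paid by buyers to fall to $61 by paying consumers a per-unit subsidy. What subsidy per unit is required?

Required subsidy s = $33 per unit

At a buyer price of 61, quantity demanded is 1228 − 8·61 = 740.
Sellers supply 740 only when they receive ps = 118/17 + (2/17)·740 = 94.
s = ps − pb = 94 − 61 = 33.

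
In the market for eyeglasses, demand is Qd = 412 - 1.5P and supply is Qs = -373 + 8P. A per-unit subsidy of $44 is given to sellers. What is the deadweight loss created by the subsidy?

Deadweight loss = 23232/19

Pre-subsidy: 412 - 1.5P = -373 + 8P gives P* = 1570/19, Q* = 5473/19.
With the subsidy, sellers receive Ps = Pb + 44 for each unit, where Pb is the price buyers pay.
Supply in terms of Pb becomes Qs = -373 + 8(Pb + 44) = -21 + 8Pb. Setting this equal to demand: 412 - 1.5Pb = -21 + 8Pb, so Pb = 866/19.
Sellers receive Ps = 866/19 + 44 = 1702/19; Q' = 412 − 1.5·(866/19) = 6529/19.
The subsidy expands output by 6529/19 − 5473/19 = 1056/19 past the efficient level; on those units the gap between marginal cost and willingness to pay runs from 0 up to 44.
DWL = ½ × 44 × 1056/19 = 23232/19.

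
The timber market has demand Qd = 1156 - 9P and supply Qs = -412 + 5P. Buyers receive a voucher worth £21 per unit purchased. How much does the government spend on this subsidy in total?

Government cost = £4525.5

Pre-subsidy: 1156 - 9P = -412 + 5P gives P* = 112, Q* = 148.
With the rebate, buyers effectively pay Pb = Ps − 21, where Ps is the price sellers receive.
Demand in terms of Ps becomes Qd = 1156 − 9(Ps − 21) = 1345 - 9Ps. Setting this equal to supply: 1345 - 9Ps = -412 + 5Ps, so Ps = 125.5.
Buyers pay Pb = 125.5 − 21 = 104.5; Q' = -412 + 5·125.5 = 215.5.
Government outlay = subsidy × quantity = 21 × 215.5 = 4525.5.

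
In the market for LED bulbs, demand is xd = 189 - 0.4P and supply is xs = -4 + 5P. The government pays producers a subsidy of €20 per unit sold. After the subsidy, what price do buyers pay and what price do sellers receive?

Buyers pay 155/9; sellers receive 335/9

Pre-subsidy: 189 - 0.4P = -4 + 5P gives P* = 965/27, x* = 4717/27.
With the subsidy, sellers receive Ps = Pb + 20 for each unit, where Pb is the price buyers pay.
Supply in terms of Pb becomes xs = -4 + 5(Pb + 20) = 96 + 5Pb. Setting this equal to demand: 189 - 0.4Pb = 96 + 5Pb, so Pb = 155/9.
Sellers receive Ps = 155/9 + 20 = 335/9; x' = 189 − 0.4·(155/9) = 1639/9.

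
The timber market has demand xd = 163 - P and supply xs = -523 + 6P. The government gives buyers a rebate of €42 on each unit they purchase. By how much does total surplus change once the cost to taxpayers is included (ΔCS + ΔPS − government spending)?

Pre-subsidy: 163 - P = -523 + 6P gives P* = 98, x* = 65.
With the rebate, buyers effectively pay Pb = Ps − 42, where Ps is the price sellers receive.
Demand in terms of Ps becomes xd = 163 − 1(Ps − 42) = 205 - Ps. Setting this equal to supply: 205 - Ps = -523 + 6Ps, so Ps = 104.
Buyers pay Pb = 104 − 42 = 62; x' = -523 + 6·104 = 101.
ΔCS = ½(65 + 101)(98 − 62) = 2988; ΔPS = ½(65 + 101)(104 − 98) = 498.
Government spending = 42 × 101 = 4242.
Net change = 2988 + 498 − 4242 = -756. The loss equals the DWL triangle ½·42·36.

Net change in total surplus = -€756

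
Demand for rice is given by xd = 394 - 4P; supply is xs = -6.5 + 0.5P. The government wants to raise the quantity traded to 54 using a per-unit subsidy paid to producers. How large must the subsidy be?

At x = 54, invert demand for the buyer price: Pb = (394 − 54)/4 = 85; invert supply for the seller price: Ps = (54 − (-6.5))/0.5 = 121.
The subsidy must fill the gap: s = Ps − Pb = 121 − 85 = 36.

Required subsidy s = 36 per unit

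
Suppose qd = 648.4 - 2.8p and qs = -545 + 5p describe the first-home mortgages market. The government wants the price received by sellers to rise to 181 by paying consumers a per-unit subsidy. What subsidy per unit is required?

At a seller price of 181, quantity supplied is -545 + 5·181 = 360.
Buyers absorb 360 only when they pay pb with 648.4 − 2.8·pb = 360, i.e. pb = 103.
s = ps − pb = 181 − 103 = 78.

Required subsidy s = 78 per unit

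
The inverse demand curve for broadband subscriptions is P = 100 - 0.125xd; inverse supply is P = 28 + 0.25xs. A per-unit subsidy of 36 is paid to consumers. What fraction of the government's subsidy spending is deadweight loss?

DWL / government spending = 1/6

Pre-subsidy: 100 - 0.125x = 28 + 0.25x gives x* = 192 and P* = 76.
With the rebate, buyers effectively pay Pb = Ps − 36, where Ps is the price sellers receive.
On the curves, Pb = 100 - 0.125x and Ps = 28 + 0.25x; the wedge Ps − Pb = 36 gives 28 + 0.25x − (100 - 0.125x) = 36, so x' = 288.
Then Pb = 100 − 0.125·288 = 64 and Ps = 28 + 0.25·288 = 100.
ΔCS = ½(192 + 288)(76 − 64) = 2880; ΔPS = ½(192 + 288)(100 − 76) = 5760.
Government spending = 36 × 288 = 10368.
DWL = ½ × 36 × (288 − 192) = 1728; fraction = 1728 / 10368 = 1/6.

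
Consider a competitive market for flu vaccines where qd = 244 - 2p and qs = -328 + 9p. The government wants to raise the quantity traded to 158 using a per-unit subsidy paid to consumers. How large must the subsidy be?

At q = 158, invert demand for the buyer price: pb = (244 − 158)/2 = 43; invert supply for the seller price: ps = (158 − (-328))/9 = 54.
The subsidy must fill the gap: s = ps − pb = 54 − 43 = 11.

Required subsidy s = 11 per unit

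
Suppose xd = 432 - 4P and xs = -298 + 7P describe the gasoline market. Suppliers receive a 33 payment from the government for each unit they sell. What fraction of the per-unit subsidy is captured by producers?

Producer share = 4/11

Pre-subsidy: 432 - 4P = -298 + 7P gives P* = 730/11, x* = 1832/11.
With the subsidy, sellers receive Ps = Pb + 33 for each unit, where Pb is the price buyers pay.
Supply in terms of Pb becomes xs = -298 + 7(Pb + 33) = -67 + 7Pb. Setting this equal to demand: 432 - 4Pb = -67 + 7Pb, so Pb = 499/11.
Sellers receive Ps = 499/11 + 33 = 862/11; x' = 432 − 4·(499/11) = 2756/11.
Buyers' price falls by P* − Pb = 730/11 − 499/11 = 21; sellers' price rises by Ps − P* = 862/11 − 730/11 = 12.
So producers capture 12/33 = 4/11 of each unit of subsidy.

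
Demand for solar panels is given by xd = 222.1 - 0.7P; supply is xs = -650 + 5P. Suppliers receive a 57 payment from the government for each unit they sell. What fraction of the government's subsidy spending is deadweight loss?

Pre-subsidy: 222.1 - 0.7P = -650 + 5P gives P* = 153, x* = 115.
With the subsidy, sellers receive Ps = Pb + 57 for each unit, where Pb is the price buyers pay.
Supply in terms of Pb becomes xs = -650 + 5(Pb + 57) = -365 + 5Pb. Setting this equal to demand: 222.1 - 0.7Pb = -365 + 5Pb, so Pb = 103.
Sellers receive Ps = 103 + 57 = 160; x' = 222.1 − 0.7·103 = 150.
ΔCS = ½(115 + 150)(153 − 103) = 6625; ΔPS = ½(115 + 150)(160 − 153) = 927.5.
Government spending = 57 × 150 = 8550.
DWL = ½ × 57 × (150 − 115) = 997.5; fraction = 997.5 / 8550 = 7/60.

DWL / government spending = 7/60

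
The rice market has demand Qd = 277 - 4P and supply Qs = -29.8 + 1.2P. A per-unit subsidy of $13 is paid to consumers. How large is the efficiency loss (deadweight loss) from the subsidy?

Pre-subsidy: 277 - 4P = -29.8 + 1.2P gives P* = 59, Q* = 41.
With the rebate, buyers effectively pay Pb = Ps − 13, where Ps is the price sellers receive.
Demand in terms of Ps becomes Qd = 277 − 4(Ps − 13) = 329 - 4Ps. Setting this equal to supply: 329 - 4Ps = -29.8 + 1.2Ps, so Ps = 69.
Buyers pay Pb = 69 − 13 = 56; Q' = -29.8 + 1.2·69 = 53.
The subsidy expands output by 53 − 41 = 12 past the efficient level; on those units the gap between marginal cost and willingness to pay runs from 0 up to 13.
DWL = ½ × 13 × 12 = 78.

Deadweight loss = $78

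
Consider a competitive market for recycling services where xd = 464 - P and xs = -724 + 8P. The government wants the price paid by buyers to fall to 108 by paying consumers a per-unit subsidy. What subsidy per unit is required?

Required subsidy s = 27 per unit

At a buyer price of 108, quantity demanded is 464 − 1·108 = 356.
Sellers supply 356 only when they receive Ps with -724 + 8·Ps = 356, i.e. Ps = 135.
s = Ps − Pb = 135 − 108 = 27.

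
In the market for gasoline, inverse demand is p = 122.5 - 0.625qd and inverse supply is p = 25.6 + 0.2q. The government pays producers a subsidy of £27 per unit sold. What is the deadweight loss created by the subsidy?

Pre-subsidy: 122.5 - 0.625q = 25.6 + 0.2q gives q* = 1292/11 and p* = 540/11.
With the subsidy, sellers receive ps = pb + 27 for each unit, where pb is the price buyers pay.
On the curves, pb = 122.5 - 0.625q and ps = 25.6 + 0.2q; the wedge ps − pb = 27 gives 25.6 + 0.2q − (122.5 - 0.625q) = 27, so q' = 1652/11.
Then pb = 122.5 − 0.625·(1652/11) = 315/11 and ps = 25.6 + 0.2·(1652/11) = 612/11.
The subsidy expands output by 1652/11 − 1292/11 = 360/11 past the efficient level; on those units the gap between marginal cost and willingness to pay runs from 0 up to 27.
DWL = ½ × 27 × 360/11 = 4860/11.

Deadweight loss = 4860/11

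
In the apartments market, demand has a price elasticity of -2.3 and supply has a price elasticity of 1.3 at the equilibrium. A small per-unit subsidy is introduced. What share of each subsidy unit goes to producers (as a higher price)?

For a small subsidy around the equilibrium, the benefit split depends on the relative slopes, which at a point are proportional to the elasticities.
Buyer share = εs/(εs + |εd|) = 1.3/(1.3 + 2.3) = 13/36; seller share = |εd|/(εs + |εd|) = 23/36.
So producers capture 23/36 of the subsidy.

Producer share = 23/36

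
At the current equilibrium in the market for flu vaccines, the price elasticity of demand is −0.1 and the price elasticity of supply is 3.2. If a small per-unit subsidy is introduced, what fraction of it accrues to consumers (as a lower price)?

Consumer share = 32/33

For a small subsidy around the equilibrium, the benefit split depends on the relative slopes, which at a point are proportional to the elasticities.
Buyer share = εs/(εs + |εd|) = 3.2/(3.2 + 0.1) = 32/33; seller share = |εd|/(εs + |εd|) = 1/33.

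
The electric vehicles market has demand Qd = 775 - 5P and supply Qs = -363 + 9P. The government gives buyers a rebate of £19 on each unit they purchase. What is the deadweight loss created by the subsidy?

Deadweight loss = 16245/28

Pre-subsidy: 775 - 5P = -363 + 9P gives P* = 569/7, Q* = 2580/7.
With the rebate, buyers effectively pay Pb = Ps − 19, where Ps is the price sellers receive.
Demand in terms of Ps becomes Qd = 775 − 5(Ps − 19) = 870 - 5Ps. Setting this equal to supply: 870 - 5Ps = -363 + 9Ps, so Ps = 1233/14.
Buyers pay Pb = 1233/14 − 19 = 967/14; Q' = -363 + 9·(1233/14) = 6015/14.
The subsidy expands output by 6015/14 − 2580/7 = 855/14 past the efficient level; on those units the gap between marginal cost and willingness to pay runs from 0 up to 19.
DWL = ½ × 19 × 855/14 = 16245/28.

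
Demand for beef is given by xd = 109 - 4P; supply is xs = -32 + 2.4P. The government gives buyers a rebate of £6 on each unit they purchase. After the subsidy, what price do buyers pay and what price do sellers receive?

Pre-subsidy: 109 - 4P = -32 + 2.4P gives P* = 22.03125, x* = 20.875.
With the rebate, buyers effectively pay Pb = Ps − 6, where Ps is the price sellers receive.
Demand in terms of Ps becomes xd = 109 − 4(Ps − 6) = 133 - 4Ps. Setting this equal to supply: 133 - 4Ps = -32 + 2.4Ps, so Ps = 25.78125.
Buyers pay Pb = 25.78125 − 6 = 19.78125; x' = -32 + 2.4·25.78125 = 29.875.

Buyers pay £19.78125; sellers receive £25.78125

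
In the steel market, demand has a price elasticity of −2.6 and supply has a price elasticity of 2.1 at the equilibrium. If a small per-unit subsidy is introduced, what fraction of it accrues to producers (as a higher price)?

Producer share = 26/47

For a small subsidy around the equilibrium, the benefit split depends on the relative slopes, which at a point are proportional to the elasticities.
Buyer share = εs/(εs + |εd|) = 2.1/(2.1 + 2.6) = 21/47; seller share = |εd|/(εs + |εd|) = 26/47.
So producers capture 26/47 of the subsidy.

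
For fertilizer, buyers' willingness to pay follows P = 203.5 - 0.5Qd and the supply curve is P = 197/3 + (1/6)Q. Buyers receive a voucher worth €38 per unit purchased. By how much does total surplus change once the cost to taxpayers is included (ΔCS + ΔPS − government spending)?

Pre-subsidy: 203.5 - 0.5Q = 197/3 + (1/6)Q gives Q* = 206.75 and P* = 100.125.
With the rebate, buyers effectively pay Pb = Ps − 38, where Ps is the price sellers receive.
On the curves, Pb = 203.5 - 0.5Q and Ps = 197/3 + (1/6)Q; the wedge Ps − Pb = 38 gives 197/3 + (1/6)Q − (203.5 - 0.5Q) = 38, so Q' = 263.75.
Then Pb = 203.5 − 0.5·263.75 = 71.625 and Ps = 197/3 + (1/6)·263.75 = 109.625.
ΔCS = ½(206.75 + 263.75)(100.125 − 71.625) = 6704.625; ΔPS = ½(206.75 + 263.75)(109.625 − 100.125) = 2234.875.
Government spending = 38 × 263.75 = 10022.5.
Net change = 6704.625 + 2234.875 − 10022.5 = -1083. The loss equals the DWL triangle ½·38·57.

Net change in total surplus = -€1083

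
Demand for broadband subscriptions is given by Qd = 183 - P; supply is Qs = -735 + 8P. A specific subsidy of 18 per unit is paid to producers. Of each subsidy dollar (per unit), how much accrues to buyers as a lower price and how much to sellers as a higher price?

Pre-subsidy: 183 - P = -735 + 8P gives P* = 102, Q* = 81.
With the subsidy, sellers receive Ps = Pb + 18 for each unit, where Pb is the price buyers pay.
Supply in terms of Pb becomes Qs = -735 + 8(Pb + 18) = -591 + 8Pb. Setting this equal to demand: 183 - Pb = -591 + 8Pb, so Pb = 86.
Sellers receive Ps = 86 + 18 = 104; Q' = 183 − 1·86 = 97.
Buyers' price falls by P* − Pb = 102 − 86 = 16; sellers' price rises by Ps − P* = 104 − 102 = 2.

Buyers gain 16 per unit; sellers gain 2 per unit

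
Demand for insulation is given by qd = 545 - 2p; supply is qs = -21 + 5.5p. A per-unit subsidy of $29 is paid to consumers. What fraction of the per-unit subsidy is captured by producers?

Producer share = 4/15

Pre-subsidy: 545 - 2p = -21 + 5.5p gives p* = 1132/15, q* = 5911/15.
With the rebate, buyers effectively pay pb = ps − 29, where ps is the price sellers receive.
Demand in terms of ps becomes qd = 545 − 2(ps − 29) = 603 - 2ps. Setting this equal to supply: 603 - 2ps = -21 + 5.5ps, so ps = 83.2.
Buyers pay pb = 83.2 − 29 = 54.2; q' = -21 + 5.5·83.2 = 436.6.
Buyers' price falls by p* − pb = 1132/15 − 54.2 = 319/15; sellers' price rises by ps − p* = 83.2 − 1132/15 = 116/15.
So producers capture (116/15)/29 = 4/15 of each unit of subsidy.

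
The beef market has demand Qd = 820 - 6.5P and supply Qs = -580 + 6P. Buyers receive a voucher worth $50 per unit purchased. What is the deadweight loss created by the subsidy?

Pre-subsidy: 820 - 6.5P = -580 + 6P gives P* = 112, Q* = 92.
With the rebate, buyers effectively pay Pb = Ps − 50, where Ps is the price sellers receive.
Demand in terms of Ps becomes Qd = 820 − 6.5(Ps − 50) = 1145 - 6.5Ps. Setting this equal to supply: 1145 - 6.5Ps = -580 + 6Ps, so Ps = 138.
Buyers pay Pb = 138 − 50 = 88; Q' = -580 + 6·138 = 248.
The subsidy expands output by 248 − 92 = 156 past the efficient level; on those units the gap between marginal cost and willingness to pay runs from 0 up to 50.
DWL = ½ × 50 × 156 = 3900.

Deadweight loss = $3900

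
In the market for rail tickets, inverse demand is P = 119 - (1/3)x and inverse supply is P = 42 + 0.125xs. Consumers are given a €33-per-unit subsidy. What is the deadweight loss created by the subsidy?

Pre-subsidy: 119 - (1/3)x = 42 + 0.125x gives x* = 168 and P* = 63.
With the rebate, buyers effectively pay Pb = Ps − 33, where Ps is the price sellers receive.
On the curves, Pb = 119 - (1/3)x and Ps = 42 + 0.125x; the wedge Ps − Pb = 33 gives 42 + 0.125x − (119 - (1/3)x) = 33, so x' = 240.
Then Pb = 119 − (1/3)·240 = 39 and Ps = 42 + 0.125·240 = 72.
The subsidy expands output by 240 − 168 = 72 past the efficient level; on those units the gap between marginal cost and willingness to pay runs from 0 up to 33.
DWL = ½ × 33 × 72 = 1188.

Deadweight loss = €1188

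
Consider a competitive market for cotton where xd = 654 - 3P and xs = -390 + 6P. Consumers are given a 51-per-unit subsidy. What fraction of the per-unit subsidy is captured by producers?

Producer share = 1/3

Pre-subsidy: 654 - 3P = -390 + 6P gives P* = 116, x* = 306.
With the rebate, buyers effectively pay Pb = Ps − 51, where Ps is the price sellers receive.
Demand in terms of Ps becomes xd = 654 − 3(Ps − 51) = 807 - 3Ps. Setting this equal to supply: 807 - 3Ps = -390 + 6Ps, so Ps = 133.
Buyers pay Pb = 133 − 51 = 82; x' = -390 + 6·133 = 408.
Buyers' price falls by P* − Pb = 116 − 82 = 34; sellers' price rises by Ps − P* = 133 − 116 = 17.
So producers capture 17/51 = 1/3 of each unit of subsidy.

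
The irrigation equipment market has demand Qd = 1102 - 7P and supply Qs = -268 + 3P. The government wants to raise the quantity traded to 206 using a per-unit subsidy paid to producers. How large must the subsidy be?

At Q = 206, invert demand for the buyer price: Pb = (1102 − 206)/7 = 128; invert supply for the seller price: Ps = (206 − (-268))/3 = 158.
The subsidy must fill the gap: s = Ps − Pb = 158 − 128 = 30.

Required subsidy s = 30 per unit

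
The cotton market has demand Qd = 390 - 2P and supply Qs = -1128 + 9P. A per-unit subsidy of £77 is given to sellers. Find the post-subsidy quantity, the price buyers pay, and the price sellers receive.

Pre-subsidy: 390 - 2P = -1128 + 9P gives P* = 138, Q* = 114.
With the subsidy, sellers receive Ps = Pb + 77 for each unit, where Pb is the price buyers pay.
Supply in terms of Pb becomes Qs = -1128 + 9(Pb + 77) = -435 + 9Pb. Setting this equal to demand: 390 - 2Pb = -435 + 9Pb, so Pb = 75.
Sellers receive Ps = 75 + 77 = 152; Q' = 390 − 2·75 = 240.

Q' = 240; buyers pay £75; sellers receive £152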